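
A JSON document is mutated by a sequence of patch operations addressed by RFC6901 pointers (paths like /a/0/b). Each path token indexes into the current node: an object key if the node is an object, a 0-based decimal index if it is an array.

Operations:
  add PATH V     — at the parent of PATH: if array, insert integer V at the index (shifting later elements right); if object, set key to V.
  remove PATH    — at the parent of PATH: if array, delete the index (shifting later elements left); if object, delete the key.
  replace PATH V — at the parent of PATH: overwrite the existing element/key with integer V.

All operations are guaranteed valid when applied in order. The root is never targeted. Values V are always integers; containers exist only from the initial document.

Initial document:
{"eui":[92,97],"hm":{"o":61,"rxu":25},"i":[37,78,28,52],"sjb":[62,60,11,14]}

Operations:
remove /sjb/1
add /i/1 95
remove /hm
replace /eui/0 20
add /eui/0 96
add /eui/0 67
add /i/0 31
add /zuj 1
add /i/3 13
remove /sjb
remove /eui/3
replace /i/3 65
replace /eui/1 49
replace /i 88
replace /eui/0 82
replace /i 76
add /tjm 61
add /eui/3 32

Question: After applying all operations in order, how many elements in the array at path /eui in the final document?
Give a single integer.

Answer: 4

Derivation:
After op 1 (remove /sjb/1): {"eui":[92,97],"hm":{"o":61,"rxu":25},"i":[37,78,28,52],"sjb":[62,11,14]}
After op 2 (add /i/1 95): {"eui":[92,97],"hm":{"o":61,"rxu":25},"i":[37,95,78,28,52],"sjb":[62,11,14]}
After op 3 (remove /hm): {"eui":[92,97],"i":[37,95,78,28,52],"sjb":[62,11,14]}
After op 4 (replace /eui/0 20): {"eui":[20,97],"i":[37,95,78,28,52],"sjb":[62,11,14]}
After op 5 (add /eui/0 96): {"eui":[96,20,97],"i":[37,95,78,28,52],"sjb":[62,11,14]}
After op 6 (add /eui/0 67): {"eui":[67,96,20,97],"i":[37,95,78,28,52],"sjb":[62,11,14]}
After op 7 (add /i/0 31): {"eui":[67,96,20,97],"i":[31,37,95,78,28,52],"sjb":[62,11,14]}
After op 8 (add /zuj 1): {"eui":[67,96,20,97],"i":[31,37,95,78,28,52],"sjb":[62,11,14],"zuj":1}
After op 9 (add /i/3 13): {"eui":[67,96,20,97],"i":[31,37,95,13,78,28,52],"sjb":[62,11,14],"zuj":1}
After op 10 (remove /sjb): {"eui":[67,96,20,97],"i":[31,37,95,13,78,28,52],"zuj":1}
After op 11 (remove /eui/3): {"eui":[67,96,20],"i":[31,37,95,13,78,28,52],"zuj":1}
After op 12 (replace /i/3 65): {"eui":[67,96,20],"i":[31,37,95,65,78,28,52],"zuj":1}
After op 13 (replace /eui/1 49): {"eui":[67,49,20],"i":[31,37,95,65,78,28,52],"zuj":1}
After op 14 (replace /i 88): {"eui":[67,49,20],"i":88,"zuj":1}
After op 15 (replace /eui/0 82): {"eui":[82,49,20],"i":88,"zuj":1}
After op 16 (replace /i 76): {"eui":[82,49,20],"i":76,"zuj":1}
After op 17 (add /tjm 61): {"eui":[82,49,20],"i":76,"tjm":61,"zuj":1}
After op 18 (add /eui/3 32): {"eui":[82,49,20,32],"i":76,"tjm":61,"zuj":1}
Size at path /eui: 4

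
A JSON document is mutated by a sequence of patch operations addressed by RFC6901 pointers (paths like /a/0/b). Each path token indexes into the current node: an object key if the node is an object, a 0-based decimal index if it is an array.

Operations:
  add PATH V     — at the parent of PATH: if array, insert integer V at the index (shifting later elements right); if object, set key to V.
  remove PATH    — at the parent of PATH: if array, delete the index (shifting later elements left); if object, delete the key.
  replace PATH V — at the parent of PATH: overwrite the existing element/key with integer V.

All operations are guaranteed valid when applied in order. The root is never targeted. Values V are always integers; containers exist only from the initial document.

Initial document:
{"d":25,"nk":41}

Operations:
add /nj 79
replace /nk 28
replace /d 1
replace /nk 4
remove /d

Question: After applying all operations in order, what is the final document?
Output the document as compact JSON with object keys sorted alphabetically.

After op 1 (add /nj 79): {"d":25,"nj":79,"nk":41}
After op 2 (replace /nk 28): {"d":25,"nj":79,"nk":28}
After op 3 (replace /d 1): {"d":1,"nj":79,"nk":28}
After op 4 (replace /nk 4): {"d":1,"nj":79,"nk":4}
After op 5 (remove /d): {"nj":79,"nk":4}

Answer: {"nj":79,"nk":4}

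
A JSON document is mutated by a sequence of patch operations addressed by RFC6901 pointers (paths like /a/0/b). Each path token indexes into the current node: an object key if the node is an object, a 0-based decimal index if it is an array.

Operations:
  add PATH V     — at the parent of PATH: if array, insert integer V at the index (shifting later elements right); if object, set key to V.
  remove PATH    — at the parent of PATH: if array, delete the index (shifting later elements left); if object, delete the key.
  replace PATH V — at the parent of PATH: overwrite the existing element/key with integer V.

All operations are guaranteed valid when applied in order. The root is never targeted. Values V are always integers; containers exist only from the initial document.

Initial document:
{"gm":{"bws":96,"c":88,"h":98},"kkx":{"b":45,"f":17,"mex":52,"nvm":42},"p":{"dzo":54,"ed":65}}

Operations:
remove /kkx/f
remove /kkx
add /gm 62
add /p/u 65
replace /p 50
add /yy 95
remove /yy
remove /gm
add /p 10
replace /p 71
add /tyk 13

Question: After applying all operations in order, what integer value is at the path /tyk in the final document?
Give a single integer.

Answer: 13

Derivation:
After op 1 (remove /kkx/f): {"gm":{"bws":96,"c":88,"h":98},"kkx":{"b":45,"mex":52,"nvm":42},"p":{"dzo":54,"ed":65}}
After op 2 (remove /kkx): {"gm":{"bws":96,"c":88,"h":98},"p":{"dzo":54,"ed":65}}
After op 3 (add /gm 62): {"gm":62,"p":{"dzo":54,"ed":65}}
After op 4 (add /p/u 65): {"gm":62,"p":{"dzo":54,"ed":65,"u":65}}
After op 5 (replace /p 50): {"gm":62,"p":50}
After op 6 (add /yy 95): {"gm":62,"p":50,"yy":95}
After op 7 (remove /yy): {"gm":62,"p":50}
After op 8 (remove /gm): {"p":50}
After op 9 (add /p 10): {"p":10}
After op 10 (replace /p 71): {"p":71}
After op 11 (add /tyk 13): {"p":71,"tyk":13}
Value at /tyk: 13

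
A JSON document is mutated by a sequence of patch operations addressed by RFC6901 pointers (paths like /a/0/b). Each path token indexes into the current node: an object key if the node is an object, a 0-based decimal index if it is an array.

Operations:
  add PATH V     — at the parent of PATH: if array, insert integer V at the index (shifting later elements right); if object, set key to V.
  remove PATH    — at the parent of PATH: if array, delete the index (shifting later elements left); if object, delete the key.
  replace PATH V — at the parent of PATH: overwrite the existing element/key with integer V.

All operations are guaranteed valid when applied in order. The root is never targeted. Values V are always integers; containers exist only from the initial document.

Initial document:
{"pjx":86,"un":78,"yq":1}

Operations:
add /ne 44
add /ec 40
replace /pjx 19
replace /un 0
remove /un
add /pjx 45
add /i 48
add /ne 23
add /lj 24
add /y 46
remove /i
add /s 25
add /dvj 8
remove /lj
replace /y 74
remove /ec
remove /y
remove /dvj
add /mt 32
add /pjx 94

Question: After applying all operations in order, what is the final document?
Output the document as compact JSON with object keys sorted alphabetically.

After op 1 (add /ne 44): {"ne":44,"pjx":86,"un":78,"yq":1}
After op 2 (add /ec 40): {"ec":40,"ne":44,"pjx":86,"un":78,"yq":1}
After op 3 (replace /pjx 19): {"ec":40,"ne":44,"pjx":19,"un":78,"yq":1}
After op 4 (replace /un 0): {"ec":40,"ne":44,"pjx":19,"un":0,"yq":1}
After op 5 (remove /un): {"ec":40,"ne":44,"pjx":19,"yq":1}
After op 6 (add /pjx 45): {"ec":40,"ne":44,"pjx":45,"yq":1}
After op 7 (add /i 48): {"ec":40,"i":48,"ne":44,"pjx":45,"yq":1}
After op 8 (add /ne 23): {"ec":40,"i":48,"ne":23,"pjx":45,"yq":1}
After op 9 (add /lj 24): {"ec":40,"i":48,"lj":24,"ne":23,"pjx":45,"yq":1}
After op 10 (add /y 46): {"ec":40,"i":48,"lj":24,"ne":23,"pjx":45,"y":46,"yq":1}
After op 11 (remove /i): {"ec":40,"lj":24,"ne":23,"pjx":45,"y":46,"yq":1}
After op 12 (add /s 25): {"ec":40,"lj":24,"ne":23,"pjx":45,"s":25,"y":46,"yq":1}
After op 13 (add /dvj 8): {"dvj":8,"ec":40,"lj":24,"ne":23,"pjx":45,"s":25,"y":46,"yq":1}
After op 14 (remove /lj): {"dvj":8,"ec":40,"ne":23,"pjx":45,"s":25,"y":46,"yq":1}
After op 15 (replace /y 74): {"dvj":8,"ec":40,"ne":23,"pjx":45,"s":25,"y":74,"yq":1}
After op 16 (remove /ec): {"dvj":8,"ne":23,"pjx":45,"s":25,"y":74,"yq":1}
After op 17 (remove /y): {"dvj":8,"ne":23,"pjx":45,"s":25,"yq":1}
After op 18 (remove /dvj): {"ne":23,"pjx":45,"s":25,"yq":1}
After op 19 (add /mt 32): {"mt":32,"ne":23,"pjx":45,"s":25,"yq":1}
After op 20 (add /pjx 94): {"mt":32,"ne":23,"pjx":94,"s":25,"yq":1}

Answer: {"mt":32,"ne":23,"pjx":94,"s":25,"yq":1}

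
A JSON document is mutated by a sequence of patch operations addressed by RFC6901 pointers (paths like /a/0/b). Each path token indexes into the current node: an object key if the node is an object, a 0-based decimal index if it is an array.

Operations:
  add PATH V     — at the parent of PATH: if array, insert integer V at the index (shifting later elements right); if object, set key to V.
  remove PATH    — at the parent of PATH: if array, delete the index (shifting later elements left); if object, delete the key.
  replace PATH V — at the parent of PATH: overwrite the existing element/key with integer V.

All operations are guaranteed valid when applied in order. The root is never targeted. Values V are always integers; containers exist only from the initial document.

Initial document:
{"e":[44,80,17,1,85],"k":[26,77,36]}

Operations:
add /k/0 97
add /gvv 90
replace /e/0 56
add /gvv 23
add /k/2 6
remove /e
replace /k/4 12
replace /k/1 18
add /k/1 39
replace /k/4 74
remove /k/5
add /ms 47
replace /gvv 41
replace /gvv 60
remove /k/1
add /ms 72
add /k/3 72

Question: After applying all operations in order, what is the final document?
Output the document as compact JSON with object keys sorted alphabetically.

After op 1 (add /k/0 97): {"e":[44,80,17,1,85],"k":[97,26,77,36]}
After op 2 (add /gvv 90): {"e":[44,80,17,1,85],"gvv":90,"k":[97,26,77,36]}
After op 3 (replace /e/0 56): {"e":[56,80,17,1,85],"gvv":90,"k":[97,26,77,36]}
After op 4 (add /gvv 23): {"e":[56,80,17,1,85],"gvv":23,"k":[97,26,77,36]}
After op 5 (add /k/2 6): {"e":[56,80,17,1,85],"gvv":23,"k":[97,26,6,77,36]}
After op 6 (remove /e): {"gvv":23,"k":[97,26,6,77,36]}
After op 7 (replace /k/4 12): {"gvv":23,"k":[97,26,6,77,12]}
After op 8 (replace /k/1 18): {"gvv":23,"k":[97,18,6,77,12]}
After op 9 (add /k/1 39): {"gvv":23,"k":[97,39,18,6,77,12]}
After op 10 (replace /k/4 74): {"gvv":23,"k":[97,39,18,6,74,12]}
After op 11 (remove /k/5): {"gvv":23,"k":[97,39,18,6,74]}
After op 12 (add /ms 47): {"gvv":23,"k":[97,39,18,6,74],"ms":47}
After op 13 (replace /gvv 41): {"gvv":41,"k":[97,39,18,6,74],"ms":47}
After op 14 (replace /gvv 60): {"gvv":60,"k":[97,39,18,6,74],"ms":47}
After op 15 (remove /k/1): {"gvv":60,"k":[97,18,6,74],"ms":47}
After op 16 (add /ms 72): {"gvv":60,"k":[97,18,6,74],"ms":72}
After op 17 (add /k/3 72): {"gvv":60,"k":[97,18,6,72,74],"ms":72}

Answer: {"gvv":60,"k":[97,18,6,72,74],"ms":72}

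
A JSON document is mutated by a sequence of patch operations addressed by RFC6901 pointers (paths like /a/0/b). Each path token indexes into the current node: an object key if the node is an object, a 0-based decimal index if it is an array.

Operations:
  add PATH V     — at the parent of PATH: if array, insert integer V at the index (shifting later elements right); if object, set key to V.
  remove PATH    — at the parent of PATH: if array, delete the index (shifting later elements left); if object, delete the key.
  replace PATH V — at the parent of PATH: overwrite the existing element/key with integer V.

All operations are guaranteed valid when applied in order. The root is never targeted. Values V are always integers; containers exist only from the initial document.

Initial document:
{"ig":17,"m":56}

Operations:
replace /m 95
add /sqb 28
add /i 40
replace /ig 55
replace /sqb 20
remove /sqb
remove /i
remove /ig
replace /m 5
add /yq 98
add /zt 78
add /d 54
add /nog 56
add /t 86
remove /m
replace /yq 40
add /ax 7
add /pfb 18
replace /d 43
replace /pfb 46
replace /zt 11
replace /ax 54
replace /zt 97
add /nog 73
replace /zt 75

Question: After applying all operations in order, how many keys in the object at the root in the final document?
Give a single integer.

After op 1 (replace /m 95): {"ig":17,"m":95}
After op 2 (add /sqb 28): {"ig":17,"m":95,"sqb":28}
After op 3 (add /i 40): {"i":40,"ig":17,"m":95,"sqb":28}
After op 4 (replace /ig 55): {"i":40,"ig":55,"m":95,"sqb":28}
After op 5 (replace /sqb 20): {"i":40,"ig":55,"m":95,"sqb":20}
After op 6 (remove /sqb): {"i":40,"ig":55,"m":95}
After op 7 (remove /i): {"ig":55,"m":95}
After op 8 (remove /ig): {"m":95}
After op 9 (replace /m 5): {"m":5}
After op 10 (add /yq 98): {"m":5,"yq":98}
After op 11 (add /zt 78): {"m":5,"yq":98,"zt":78}
After op 12 (add /d 54): {"d":54,"m":5,"yq":98,"zt":78}
After op 13 (add /nog 56): {"d":54,"m":5,"nog":56,"yq":98,"zt":78}
After op 14 (add /t 86): {"d":54,"m":5,"nog":56,"t":86,"yq":98,"zt":78}
After op 15 (remove /m): {"d":54,"nog":56,"t":86,"yq":98,"zt":78}
After op 16 (replace /yq 40): {"d":54,"nog":56,"t":86,"yq":40,"zt":78}
After op 17 (add /ax 7): {"ax":7,"d":54,"nog":56,"t":86,"yq":40,"zt":78}
After op 18 (add /pfb 18): {"ax":7,"d":54,"nog":56,"pfb":18,"t":86,"yq":40,"zt":78}
After op 19 (replace /d 43): {"ax":7,"d":43,"nog":56,"pfb":18,"t":86,"yq":40,"zt":78}
After op 20 (replace /pfb 46): {"ax":7,"d":43,"nog":56,"pfb":46,"t":86,"yq":40,"zt":78}
After op 21 (replace /zt 11): {"ax":7,"d":43,"nog":56,"pfb":46,"t":86,"yq":40,"zt":11}
After op 22 (replace /ax 54): {"ax":54,"d":43,"nog":56,"pfb":46,"t":86,"yq":40,"zt":11}
After op 23 (replace /zt 97): {"ax":54,"d":43,"nog":56,"pfb":46,"t":86,"yq":40,"zt":97}
After op 24 (add /nog 73): {"ax":54,"d":43,"nog":73,"pfb":46,"t":86,"yq":40,"zt":97}
After op 25 (replace /zt 75): {"ax":54,"d":43,"nog":73,"pfb":46,"t":86,"yq":40,"zt":75}
Size at the root: 7

Answer: 7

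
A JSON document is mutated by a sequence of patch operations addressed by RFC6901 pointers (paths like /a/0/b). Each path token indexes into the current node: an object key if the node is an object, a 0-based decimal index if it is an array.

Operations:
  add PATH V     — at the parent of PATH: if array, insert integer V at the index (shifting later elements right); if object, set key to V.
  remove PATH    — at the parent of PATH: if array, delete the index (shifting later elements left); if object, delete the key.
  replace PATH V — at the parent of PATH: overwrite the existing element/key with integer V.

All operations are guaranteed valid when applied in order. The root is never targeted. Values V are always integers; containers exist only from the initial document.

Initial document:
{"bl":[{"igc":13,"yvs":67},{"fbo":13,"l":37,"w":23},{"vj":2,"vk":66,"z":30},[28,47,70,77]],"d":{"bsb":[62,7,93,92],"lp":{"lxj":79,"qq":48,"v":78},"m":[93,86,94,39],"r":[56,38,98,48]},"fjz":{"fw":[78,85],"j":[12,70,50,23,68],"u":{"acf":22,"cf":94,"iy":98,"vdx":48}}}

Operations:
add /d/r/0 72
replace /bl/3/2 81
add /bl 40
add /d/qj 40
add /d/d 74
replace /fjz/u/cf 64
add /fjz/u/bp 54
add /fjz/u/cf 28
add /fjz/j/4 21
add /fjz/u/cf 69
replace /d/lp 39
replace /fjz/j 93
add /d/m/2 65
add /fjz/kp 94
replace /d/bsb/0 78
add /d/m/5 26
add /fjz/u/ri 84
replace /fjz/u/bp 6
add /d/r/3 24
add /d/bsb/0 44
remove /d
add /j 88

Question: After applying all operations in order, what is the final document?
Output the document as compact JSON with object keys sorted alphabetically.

Answer: {"bl":40,"fjz":{"fw":[78,85],"j":93,"kp":94,"u":{"acf":22,"bp":6,"cf":69,"iy":98,"ri":84,"vdx":48}},"j":88}

Derivation:
After op 1 (add /d/r/0 72): {"bl":[{"igc":13,"yvs":67},{"fbo":13,"l":37,"w":23},{"vj":2,"vk":66,"z":30},[28,47,70,77]],"d":{"bsb":[62,7,93,92],"lp":{"lxj":79,"qq":48,"v":78},"m":[93,86,94,39],"r":[72,56,38,98,48]},"fjz":{"fw":[78,85],"j":[12,70,50,23,68],"u":{"acf":22,"cf":94,"iy":98,"vdx":48}}}
After op 2 (replace /bl/3/2 81): {"bl":[{"igc":13,"yvs":67},{"fbo":13,"l":37,"w":23},{"vj":2,"vk":66,"z":30},[28,47,81,77]],"d":{"bsb":[62,7,93,92],"lp":{"lxj":79,"qq":48,"v":78},"m":[93,86,94,39],"r":[72,56,38,98,48]},"fjz":{"fw":[78,85],"j":[12,70,50,23,68],"u":{"acf":22,"cf":94,"iy":98,"vdx":48}}}
After op 3 (add /bl 40): {"bl":40,"d":{"bsb":[62,7,93,92],"lp":{"lxj":79,"qq":48,"v":78},"m":[93,86,94,39],"r":[72,56,38,98,48]},"fjz":{"fw":[78,85],"j":[12,70,50,23,68],"u":{"acf":22,"cf":94,"iy":98,"vdx":48}}}
After op 4 (add /d/qj 40): {"bl":40,"d":{"bsb":[62,7,93,92],"lp":{"lxj":79,"qq":48,"v":78},"m":[93,86,94,39],"qj":40,"r":[72,56,38,98,48]},"fjz":{"fw":[78,85],"j":[12,70,50,23,68],"u":{"acf":22,"cf":94,"iy":98,"vdx":48}}}
After op 5 (add /d/d 74): {"bl":40,"d":{"bsb":[62,7,93,92],"d":74,"lp":{"lxj":79,"qq":48,"v":78},"m":[93,86,94,39],"qj":40,"r":[72,56,38,98,48]},"fjz":{"fw":[78,85],"j":[12,70,50,23,68],"u":{"acf":22,"cf":94,"iy":98,"vdx":48}}}
After op 6 (replace /fjz/u/cf 64): {"bl":40,"d":{"bsb":[62,7,93,92],"d":74,"lp":{"lxj":79,"qq":48,"v":78},"m":[93,86,94,39],"qj":40,"r":[72,56,38,98,48]},"fjz":{"fw":[78,85],"j":[12,70,50,23,68],"u":{"acf":22,"cf":64,"iy":98,"vdx":48}}}
After op 7 (add /fjz/u/bp 54): {"bl":40,"d":{"bsb":[62,7,93,92],"d":74,"lp":{"lxj":79,"qq":48,"v":78},"m":[93,86,94,39],"qj":40,"r":[72,56,38,98,48]},"fjz":{"fw":[78,85],"j":[12,70,50,23,68],"u":{"acf":22,"bp":54,"cf":64,"iy":98,"vdx":48}}}
After op 8 (add /fjz/u/cf 28): {"bl":40,"d":{"bsb":[62,7,93,92],"d":74,"lp":{"lxj":79,"qq":48,"v":78},"m":[93,86,94,39],"qj":40,"r":[72,56,38,98,48]},"fjz":{"fw":[78,85],"j":[12,70,50,23,68],"u":{"acf":22,"bp":54,"cf":28,"iy":98,"vdx":48}}}
After op 9 (add /fjz/j/4 21): {"bl":40,"d":{"bsb":[62,7,93,92],"d":74,"lp":{"lxj":79,"qq":48,"v":78},"m":[93,86,94,39],"qj":40,"r":[72,56,38,98,48]},"fjz":{"fw":[78,85],"j":[12,70,50,23,21,68],"u":{"acf":22,"bp":54,"cf":28,"iy":98,"vdx":48}}}
After op 10 (add /fjz/u/cf 69): {"bl":40,"d":{"bsb":[62,7,93,92],"d":74,"lp":{"lxj":79,"qq":48,"v":78},"m":[93,86,94,39],"qj":40,"r":[72,56,38,98,48]},"fjz":{"fw":[78,85],"j":[12,70,50,23,21,68],"u":{"acf":22,"bp":54,"cf":69,"iy":98,"vdx":48}}}
After op 11 (replace /d/lp 39): {"bl":40,"d":{"bsb":[62,7,93,92],"d":74,"lp":39,"m":[93,86,94,39],"qj":40,"r":[72,56,38,98,48]},"fjz":{"fw":[78,85],"j":[12,70,50,23,21,68],"u":{"acf":22,"bp":54,"cf":69,"iy":98,"vdx":48}}}
After op 12 (replace /fjz/j 93): {"bl":40,"d":{"bsb":[62,7,93,92],"d":74,"lp":39,"m":[93,86,94,39],"qj":40,"r":[72,56,38,98,48]},"fjz":{"fw":[78,85],"j":93,"u":{"acf":22,"bp":54,"cf":69,"iy":98,"vdx":48}}}
After op 13 (add /d/m/2 65): {"bl":40,"d":{"bsb":[62,7,93,92],"d":74,"lp":39,"m":[93,86,65,94,39],"qj":40,"r":[72,56,38,98,48]},"fjz":{"fw":[78,85],"j":93,"u":{"acf":22,"bp":54,"cf":69,"iy":98,"vdx":48}}}
After op 14 (add /fjz/kp 94): {"bl":40,"d":{"bsb":[62,7,93,92],"d":74,"lp":39,"m":[93,86,65,94,39],"qj":40,"r":[72,56,38,98,48]},"fjz":{"fw":[78,85],"j":93,"kp":94,"u":{"acf":22,"bp":54,"cf":69,"iy":98,"vdx":48}}}
After op 15 (replace /d/bsb/0 78): {"bl":40,"d":{"bsb":[78,7,93,92],"d":74,"lp":39,"m":[93,86,65,94,39],"qj":40,"r":[72,56,38,98,48]},"fjz":{"fw":[78,85],"j":93,"kp":94,"u":{"acf":22,"bp":54,"cf":69,"iy":98,"vdx":48}}}
After op 16 (add /d/m/5 26): {"bl":40,"d":{"bsb":[78,7,93,92],"d":74,"lp":39,"m":[93,86,65,94,39,26],"qj":40,"r":[72,56,38,98,48]},"fjz":{"fw":[78,85],"j":93,"kp":94,"u":{"acf":22,"bp":54,"cf":69,"iy":98,"vdx":48}}}
After op 17 (add /fjz/u/ri 84): {"bl":40,"d":{"bsb":[78,7,93,92],"d":74,"lp":39,"m":[93,86,65,94,39,26],"qj":40,"r":[72,56,38,98,48]},"fjz":{"fw":[78,85],"j":93,"kp":94,"u":{"acf":22,"bp":54,"cf":69,"iy":98,"ri":84,"vdx":48}}}
After op 18 (replace /fjz/u/bp 6): {"bl":40,"d":{"bsb":[78,7,93,92],"d":74,"lp":39,"m":[93,86,65,94,39,26],"qj":40,"r":[72,56,38,98,48]},"fjz":{"fw":[78,85],"j":93,"kp":94,"u":{"acf":22,"bp":6,"cf":69,"iy":98,"ri":84,"vdx":48}}}
After op 19 (add /d/r/3 24): {"bl":40,"d":{"bsb":[78,7,93,92],"d":74,"lp":39,"m":[93,86,65,94,39,26],"qj":40,"r":[72,56,38,24,98,48]},"fjz":{"fw":[78,85],"j":93,"kp":94,"u":{"acf":22,"bp":6,"cf":69,"iy":98,"ri":84,"vdx":48}}}
After op 20 (add /d/bsb/0 44): {"bl":40,"d":{"bsb":[44,78,7,93,92],"d":74,"lp":39,"m":[93,86,65,94,39,26],"qj":40,"r":[72,56,38,24,98,48]},"fjz":{"fw":[78,85],"j":93,"kp":94,"u":{"acf":22,"bp":6,"cf":69,"iy":98,"ri":84,"vdx":48}}}
After op 21 (remove /d): {"bl":40,"fjz":{"fw":[78,85],"j":93,"kp":94,"u":{"acf":22,"bp":6,"cf":69,"iy":98,"ri":84,"vdx":48}}}
After op 22 (add /j 88): {"bl":40,"fjz":{"fw":[78,85],"j":93,"kp":94,"u":{"acf":22,"bp":6,"cf":69,"iy":98,"ri":84,"vdx":48}},"j":88}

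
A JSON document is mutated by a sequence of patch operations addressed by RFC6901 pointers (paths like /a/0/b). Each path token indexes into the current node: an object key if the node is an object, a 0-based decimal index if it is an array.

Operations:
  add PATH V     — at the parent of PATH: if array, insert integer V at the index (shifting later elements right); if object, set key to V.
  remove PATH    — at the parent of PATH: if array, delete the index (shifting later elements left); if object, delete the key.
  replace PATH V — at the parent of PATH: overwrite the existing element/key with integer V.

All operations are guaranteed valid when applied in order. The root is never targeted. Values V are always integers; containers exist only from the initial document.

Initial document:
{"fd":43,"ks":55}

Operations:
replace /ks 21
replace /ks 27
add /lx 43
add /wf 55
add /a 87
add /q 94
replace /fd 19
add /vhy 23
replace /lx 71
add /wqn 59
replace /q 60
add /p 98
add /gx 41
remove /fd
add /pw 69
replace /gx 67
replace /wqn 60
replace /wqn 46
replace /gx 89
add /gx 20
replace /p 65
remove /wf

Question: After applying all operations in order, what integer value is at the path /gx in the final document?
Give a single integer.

After op 1 (replace /ks 21): {"fd":43,"ks":21}
After op 2 (replace /ks 27): {"fd":43,"ks":27}
After op 3 (add /lx 43): {"fd":43,"ks":27,"lx":43}
After op 4 (add /wf 55): {"fd":43,"ks":27,"lx":43,"wf":55}
After op 5 (add /a 87): {"a":87,"fd":43,"ks":27,"lx":43,"wf":55}
After op 6 (add /q 94): {"a":87,"fd":43,"ks":27,"lx":43,"q":94,"wf":55}
After op 7 (replace /fd 19): {"a":87,"fd":19,"ks":27,"lx":43,"q":94,"wf":55}
After op 8 (add /vhy 23): {"a":87,"fd":19,"ks":27,"lx":43,"q":94,"vhy":23,"wf":55}
After op 9 (replace /lx 71): {"a":87,"fd":19,"ks":27,"lx":71,"q":94,"vhy":23,"wf":55}
After op 10 (add /wqn 59): {"a":87,"fd":19,"ks":27,"lx":71,"q":94,"vhy":23,"wf":55,"wqn":59}
After op 11 (replace /q 60): {"a":87,"fd":19,"ks":27,"lx":71,"q":60,"vhy":23,"wf":55,"wqn":59}
After op 12 (add /p 98): {"a":87,"fd":19,"ks":27,"lx":71,"p":98,"q":60,"vhy":23,"wf":55,"wqn":59}
After op 13 (add /gx 41): {"a":87,"fd":19,"gx":41,"ks":27,"lx":71,"p":98,"q":60,"vhy":23,"wf":55,"wqn":59}
After op 14 (remove /fd): {"a":87,"gx":41,"ks":27,"lx":71,"p":98,"q":60,"vhy":23,"wf":55,"wqn":59}
After op 15 (add /pw 69): {"a":87,"gx":41,"ks":27,"lx":71,"p":98,"pw":69,"q":60,"vhy":23,"wf":55,"wqn":59}
After op 16 (replace /gx 67): {"a":87,"gx":67,"ks":27,"lx":71,"p":98,"pw":69,"q":60,"vhy":23,"wf":55,"wqn":59}
After op 17 (replace /wqn 60): {"a":87,"gx":67,"ks":27,"lx":71,"p":98,"pw":69,"q":60,"vhy":23,"wf":55,"wqn":60}
After op 18 (replace /wqn 46): {"a":87,"gx":67,"ks":27,"lx":71,"p":98,"pw":69,"q":60,"vhy":23,"wf":55,"wqn":46}
After op 19 (replace /gx 89): {"a":87,"gx":89,"ks":27,"lx":71,"p":98,"pw":69,"q":60,"vhy":23,"wf":55,"wqn":46}
After op 20 (add /gx 20): {"a":87,"gx":20,"ks":27,"lx":71,"p":98,"pw":69,"q":60,"vhy":23,"wf":55,"wqn":46}
After op 21 (replace /p 65): {"a":87,"gx":20,"ks":27,"lx":71,"p":65,"pw":69,"q":60,"vhy":23,"wf":55,"wqn":46}
After op 22 (remove /wf): {"a":87,"gx":20,"ks":27,"lx":71,"p":65,"pw":69,"q":60,"vhy":23,"wqn":46}
Value at /gx: 20

Answer: 20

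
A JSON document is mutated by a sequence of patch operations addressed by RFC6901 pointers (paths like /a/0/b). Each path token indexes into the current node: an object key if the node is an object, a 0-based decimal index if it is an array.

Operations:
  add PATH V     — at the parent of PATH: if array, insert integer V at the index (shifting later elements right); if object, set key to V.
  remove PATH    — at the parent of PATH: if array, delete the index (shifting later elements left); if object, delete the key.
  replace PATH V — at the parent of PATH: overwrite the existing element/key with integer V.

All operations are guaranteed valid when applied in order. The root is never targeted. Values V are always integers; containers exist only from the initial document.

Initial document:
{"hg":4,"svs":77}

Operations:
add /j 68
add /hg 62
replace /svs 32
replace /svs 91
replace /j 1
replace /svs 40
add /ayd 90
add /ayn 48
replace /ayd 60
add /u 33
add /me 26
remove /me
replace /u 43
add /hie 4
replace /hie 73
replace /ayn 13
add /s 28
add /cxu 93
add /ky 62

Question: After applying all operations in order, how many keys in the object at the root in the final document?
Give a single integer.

Answer: 10

Derivation:
After op 1 (add /j 68): {"hg":4,"j":68,"svs":77}
After op 2 (add /hg 62): {"hg":62,"j":68,"svs":77}
After op 3 (replace /svs 32): {"hg":62,"j":68,"svs":32}
After op 4 (replace /svs 91): {"hg":62,"j":68,"svs":91}
After op 5 (replace /j 1): {"hg":62,"j":1,"svs":91}
After op 6 (replace /svs 40): {"hg":62,"j":1,"svs":40}
After op 7 (add /ayd 90): {"ayd":90,"hg":62,"j":1,"svs":40}
After op 8 (add /ayn 48): {"ayd":90,"ayn":48,"hg":62,"j":1,"svs":40}
After op 9 (replace /ayd 60): {"ayd":60,"ayn":48,"hg":62,"j":1,"svs":40}
After op 10 (add /u 33): {"ayd":60,"ayn":48,"hg":62,"j":1,"svs":40,"u":33}
After op 11 (add /me 26): {"ayd":60,"ayn":48,"hg":62,"j":1,"me":26,"svs":40,"u":33}
After op 12 (remove /me): {"ayd":60,"ayn":48,"hg":62,"j":1,"svs":40,"u":33}
After op 13 (replace /u 43): {"ayd":60,"ayn":48,"hg":62,"j":1,"svs":40,"u":43}
After op 14 (add /hie 4): {"ayd":60,"ayn":48,"hg":62,"hie":4,"j":1,"svs":40,"u":43}
After op 15 (replace /hie 73): {"ayd":60,"ayn":48,"hg":62,"hie":73,"j":1,"svs":40,"u":43}
After op 16 (replace /ayn 13): {"ayd":60,"ayn":13,"hg":62,"hie":73,"j":1,"svs":40,"u":43}
After op 17 (add /s 28): {"ayd":60,"ayn":13,"hg":62,"hie":73,"j":1,"s":28,"svs":40,"u":43}
After op 18 (add /cxu 93): {"ayd":60,"ayn":13,"cxu":93,"hg":62,"hie":73,"j":1,"s":28,"svs":40,"u":43}
After op 19 (add /ky 62): {"ayd":60,"ayn":13,"cxu":93,"hg":62,"hie":73,"j":1,"ky":62,"s":28,"svs":40,"u":43}
Size at the root: 10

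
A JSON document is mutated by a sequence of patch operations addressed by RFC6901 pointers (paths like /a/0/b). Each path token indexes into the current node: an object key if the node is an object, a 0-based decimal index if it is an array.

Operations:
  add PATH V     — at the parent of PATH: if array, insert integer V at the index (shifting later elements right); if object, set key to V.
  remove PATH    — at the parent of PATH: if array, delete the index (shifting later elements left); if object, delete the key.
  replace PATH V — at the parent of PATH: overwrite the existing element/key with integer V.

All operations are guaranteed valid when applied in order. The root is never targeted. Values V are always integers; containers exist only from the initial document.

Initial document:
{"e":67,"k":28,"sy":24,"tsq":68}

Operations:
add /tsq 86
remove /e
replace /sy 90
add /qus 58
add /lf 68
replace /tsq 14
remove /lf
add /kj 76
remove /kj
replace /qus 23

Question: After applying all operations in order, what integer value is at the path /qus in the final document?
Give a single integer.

Answer: 23

Derivation:
After op 1 (add /tsq 86): {"e":67,"k":28,"sy":24,"tsq":86}
After op 2 (remove /e): {"k":28,"sy":24,"tsq":86}
After op 3 (replace /sy 90): {"k":28,"sy":90,"tsq":86}
After op 4 (add /qus 58): {"k":28,"qus":58,"sy":90,"tsq":86}
After op 5 (add /lf 68): {"k":28,"lf":68,"qus":58,"sy":90,"tsq":86}
After op 6 (replace /tsq 14): {"k":28,"lf":68,"qus":58,"sy":90,"tsq":14}
After op 7 (remove /lf): {"k":28,"qus":58,"sy":90,"tsq":14}
After op 8 (add /kj 76): {"k":28,"kj":76,"qus":58,"sy":90,"tsq":14}
After op 9 (remove /kj): {"k":28,"qus":58,"sy":90,"tsq":14}
After op 10 (replace /qus 23): {"k":28,"qus":23,"sy":90,"tsq":14}
Value at /qus: 23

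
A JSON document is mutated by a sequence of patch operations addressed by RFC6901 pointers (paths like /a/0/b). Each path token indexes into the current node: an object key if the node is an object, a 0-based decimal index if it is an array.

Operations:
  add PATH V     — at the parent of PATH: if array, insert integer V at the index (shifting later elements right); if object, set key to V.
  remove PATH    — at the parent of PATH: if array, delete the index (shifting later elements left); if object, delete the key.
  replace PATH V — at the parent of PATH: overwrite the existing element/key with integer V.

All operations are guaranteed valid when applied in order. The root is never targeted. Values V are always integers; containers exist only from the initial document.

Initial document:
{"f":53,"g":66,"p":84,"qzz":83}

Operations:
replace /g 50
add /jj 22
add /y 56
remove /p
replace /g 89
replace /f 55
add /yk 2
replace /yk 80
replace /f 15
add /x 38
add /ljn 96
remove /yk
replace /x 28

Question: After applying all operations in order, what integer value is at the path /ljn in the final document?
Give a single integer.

Answer: 96

Derivation:
After op 1 (replace /g 50): {"f":53,"g":50,"p":84,"qzz":83}
After op 2 (add /jj 22): {"f":53,"g":50,"jj":22,"p":84,"qzz":83}
After op 3 (add /y 56): {"f":53,"g":50,"jj":22,"p":84,"qzz":83,"y":56}
After op 4 (remove /p): {"f":53,"g":50,"jj":22,"qzz":83,"y":56}
After op 5 (replace /g 89): {"f":53,"g":89,"jj":22,"qzz":83,"y":56}
After op 6 (replace /f 55): {"f":55,"g":89,"jj":22,"qzz":83,"y":56}
After op 7 (add /yk 2): {"f":55,"g":89,"jj":22,"qzz":83,"y":56,"yk":2}
After op 8 (replace /yk 80): {"f":55,"g":89,"jj":22,"qzz":83,"y":56,"yk":80}
After op 9 (replace /f 15): {"f":15,"g":89,"jj":22,"qzz":83,"y":56,"yk":80}
After op 10 (add /x 38): {"f":15,"g":89,"jj":22,"qzz":83,"x":38,"y":56,"yk":80}
After op 11 (add /ljn 96): {"f":15,"g":89,"jj":22,"ljn":96,"qzz":83,"x":38,"y":56,"yk":80}
After op 12 (remove /yk): {"f":15,"g":89,"jj":22,"ljn":96,"qzz":83,"x":38,"y":56}
After op 13 (replace /x 28): {"f":15,"g":89,"jj":22,"ljn":96,"qzz":83,"x":28,"y":56}
Value at /ljn: 96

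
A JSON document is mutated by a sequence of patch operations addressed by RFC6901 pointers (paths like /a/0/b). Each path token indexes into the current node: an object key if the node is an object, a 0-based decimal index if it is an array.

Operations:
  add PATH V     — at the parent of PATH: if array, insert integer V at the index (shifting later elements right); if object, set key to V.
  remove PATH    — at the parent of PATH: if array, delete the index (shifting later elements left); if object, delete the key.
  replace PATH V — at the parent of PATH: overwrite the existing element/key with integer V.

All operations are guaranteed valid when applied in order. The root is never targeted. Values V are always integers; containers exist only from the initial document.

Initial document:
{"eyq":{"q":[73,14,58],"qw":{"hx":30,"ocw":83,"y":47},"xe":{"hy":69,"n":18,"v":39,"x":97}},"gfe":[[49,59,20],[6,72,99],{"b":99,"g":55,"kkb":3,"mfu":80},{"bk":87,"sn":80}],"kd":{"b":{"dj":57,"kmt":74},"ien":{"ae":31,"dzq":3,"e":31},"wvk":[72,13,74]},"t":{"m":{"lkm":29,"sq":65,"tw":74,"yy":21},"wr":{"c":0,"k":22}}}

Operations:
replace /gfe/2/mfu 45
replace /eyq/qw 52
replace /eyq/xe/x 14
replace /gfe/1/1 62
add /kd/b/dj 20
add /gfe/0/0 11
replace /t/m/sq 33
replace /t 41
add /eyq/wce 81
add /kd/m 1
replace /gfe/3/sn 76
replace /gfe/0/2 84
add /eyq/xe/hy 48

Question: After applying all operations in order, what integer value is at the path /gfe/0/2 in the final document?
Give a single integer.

After op 1 (replace /gfe/2/mfu 45): {"eyq":{"q":[73,14,58],"qw":{"hx":30,"ocw":83,"y":47},"xe":{"hy":69,"n":18,"v":39,"x":97}},"gfe":[[49,59,20],[6,72,99],{"b":99,"g":55,"kkb":3,"mfu":45},{"bk":87,"sn":80}],"kd":{"b":{"dj":57,"kmt":74},"ien":{"ae":31,"dzq":3,"e":31},"wvk":[72,13,74]},"t":{"m":{"lkm":29,"sq":65,"tw":74,"yy":21},"wr":{"c":0,"k":22}}}
After op 2 (replace /eyq/qw 52): {"eyq":{"q":[73,14,58],"qw":52,"xe":{"hy":69,"n":18,"v":39,"x":97}},"gfe":[[49,59,20],[6,72,99],{"b":99,"g":55,"kkb":3,"mfu":45},{"bk":87,"sn":80}],"kd":{"b":{"dj":57,"kmt":74},"ien":{"ae":31,"dzq":3,"e":31},"wvk":[72,13,74]},"t":{"m":{"lkm":29,"sq":65,"tw":74,"yy":21},"wr":{"c":0,"k":22}}}
After op 3 (replace /eyq/xe/x 14): {"eyq":{"q":[73,14,58],"qw":52,"xe":{"hy":69,"n":18,"v":39,"x":14}},"gfe":[[49,59,20],[6,72,99],{"b":99,"g":55,"kkb":3,"mfu":45},{"bk":87,"sn":80}],"kd":{"b":{"dj":57,"kmt":74},"ien":{"ae":31,"dzq":3,"e":31},"wvk":[72,13,74]},"t":{"m":{"lkm":29,"sq":65,"tw":74,"yy":21},"wr":{"c":0,"k":22}}}
After op 4 (replace /gfe/1/1 62): {"eyq":{"q":[73,14,58],"qw":52,"xe":{"hy":69,"n":18,"v":39,"x":14}},"gfe":[[49,59,20],[6,62,99],{"b":99,"g":55,"kkb":3,"mfu":45},{"bk":87,"sn":80}],"kd":{"b":{"dj":57,"kmt":74},"ien":{"ae":31,"dzq":3,"e":31},"wvk":[72,13,74]},"t":{"m":{"lkm":29,"sq":65,"tw":74,"yy":21},"wr":{"c":0,"k":22}}}
After op 5 (add /kd/b/dj 20): {"eyq":{"q":[73,14,58],"qw":52,"xe":{"hy":69,"n":18,"v":39,"x":14}},"gfe":[[49,59,20],[6,62,99],{"b":99,"g":55,"kkb":3,"mfu":45},{"bk":87,"sn":80}],"kd":{"b":{"dj":20,"kmt":74},"ien":{"ae":31,"dzq":3,"e":31},"wvk":[72,13,74]},"t":{"m":{"lkm":29,"sq":65,"tw":74,"yy":21},"wr":{"c":0,"k":22}}}
After op 6 (add /gfe/0/0 11): {"eyq":{"q":[73,14,58],"qw":52,"xe":{"hy":69,"n":18,"v":39,"x":14}},"gfe":[[11,49,59,20],[6,62,99],{"b":99,"g":55,"kkb":3,"mfu":45},{"bk":87,"sn":80}],"kd":{"b":{"dj":20,"kmt":74},"ien":{"ae":31,"dzq":3,"e":31},"wvk":[72,13,74]},"t":{"m":{"lkm":29,"sq":65,"tw":74,"yy":21},"wr":{"c":0,"k":22}}}
After op 7 (replace /t/m/sq 33): {"eyq":{"q":[73,14,58],"qw":52,"xe":{"hy":69,"n":18,"v":39,"x":14}},"gfe":[[11,49,59,20],[6,62,99],{"b":99,"g":55,"kkb":3,"mfu":45},{"bk":87,"sn":80}],"kd":{"b":{"dj":20,"kmt":74},"ien":{"ae":31,"dzq":3,"e":31},"wvk":[72,13,74]},"t":{"m":{"lkm":29,"sq":33,"tw":74,"yy":21},"wr":{"c":0,"k":22}}}
After op 8 (replace /t 41): {"eyq":{"q":[73,14,58],"qw":52,"xe":{"hy":69,"n":18,"v":39,"x":14}},"gfe":[[11,49,59,20],[6,62,99],{"b":99,"g":55,"kkb":3,"mfu":45},{"bk":87,"sn":80}],"kd":{"b":{"dj":20,"kmt":74},"ien":{"ae":31,"dzq":3,"e":31},"wvk":[72,13,74]},"t":41}
After op 9 (add /eyq/wce 81): {"eyq":{"q":[73,14,58],"qw":52,"wce":81,"xe":{"hy":69,"n":18,"v":39,"x":14}},"gfe":[[11,49,59,20],[6,62,99],{"b":99,"g":55,"kkb":3,"mfu":45},{"bk":87,"sn":80}],"kd":{"b":{"dj":20,"kmt":74},"ien":{"ae":31,"dzq":3,"e":31},"wvk":[72,13,74]},"t":41}
After op 10 (add /kd/m 1): {"eyq":{"q":[73,14,58],"qw":52,"wce":81,"xe":{"hy":69,"n":18,"v":39,"x":14}},"gfe":[[11,49,59,20],[6,62,99],{"b":99,"g":55,"kkb":3,"mfu":45},{"bk":87,"sn":80}],"kd":{"b":{"dj":20,"kmt":74},"ien":{"ae":31,"dzq":3,"e":31},"m":1,"wvk":[72,13,74]},"t":41}
After op 11 (replace /gfe/3/sn 76): {"eyq":{"q":[73,14,58],"qw":52,"wce":81,"xe":{"hy":69,"n":18,"v":39,"x":14}},"gfe":[[11,49,59,20],[6,62,99],{"b":99,"g":55,"kkb":3,"mfu":45},{"bk":87,"sn":76}],"kd":{"b":{"dj":20,"kmt":74},"ien":{"ae":31,"dzq":3,"e":31},"m":1,"wvk":[72,13,74]},"t":41}
After op 12 (replace /gfe/0/2 84): {"eyq":{"q":[73,14,58],"qw":52,"wce":81,"xe":{"hy":69,"n":18,"v":39,"x":14}},"gfe":[[11,49,84,20],[6,62,99],{"b":99,"g":55,"kkb":3,"mfu":45},{"bk":87,"sn":76}],"kd":{"b":{"dj":20,"kmt":74},"ien":{"ae":31,"dzq":3,"e":31},"m":1,"wvk":[72,13,74]},"t":41}
After op 13 (add /eyq/xe/hy 48): {"eyq":{"q":[73,14,58],"qw":52,"wce":81,"xe":{"hy":48,"n":18,"v":39,"x":14}},"gfe":[[11,49,84,20],[6,62,99],{"b":99,"g":55,"kkb":3,"mfu":45},{"bk":87,"sn":76}],"kd":{"b":{"dj":20,"kmt":74},"ien":{"ae":31,"dzq":3,"e":31},"m":1,"wvk":[72,13,74]},"t":41}
Value at /gfe/0/2: 84

Answer: 84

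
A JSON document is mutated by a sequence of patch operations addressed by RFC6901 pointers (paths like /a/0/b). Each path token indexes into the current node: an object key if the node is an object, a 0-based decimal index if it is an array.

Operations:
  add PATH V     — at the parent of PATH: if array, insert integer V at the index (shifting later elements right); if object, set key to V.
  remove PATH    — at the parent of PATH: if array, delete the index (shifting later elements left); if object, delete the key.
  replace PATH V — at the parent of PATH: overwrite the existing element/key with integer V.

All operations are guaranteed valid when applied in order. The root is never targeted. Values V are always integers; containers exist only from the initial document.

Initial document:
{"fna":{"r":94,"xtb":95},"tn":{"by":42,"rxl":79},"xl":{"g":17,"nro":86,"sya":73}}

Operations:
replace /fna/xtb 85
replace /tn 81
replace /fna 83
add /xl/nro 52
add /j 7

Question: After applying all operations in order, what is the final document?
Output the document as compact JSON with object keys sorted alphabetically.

After op 1 (replace /fna/xtb 85): {"fna":{"r":94,"xtb":85},"tn":{"by":42,"rxl":79},"xl":{"g":17,"nro":86,"sya":73}}
After op 2 (replace /tn 81): {"fna":{"r":94,"xtb":85},"tn":81,"xl":{"g":17,"nro":86,"sya":73}}
After op 3 (replace /fna 83): {"fna":83,"tn":81,"xl":{"g":17,"nro":86,"sya":73}}
After op 4 (add /xl/nro 52): {"fna":83,"tn":81,"xl":{"g":17,"nro":52,"sya":73}}
After op 5 (add /j 7): {"fna":83,"j":7,"tn":81,"xl":{"g":17,"nro":52,"sya":73}}

Answer: {"fna":83,"j":7,"tn":81,"xl":{"g":17,"nro":52,"sya":73}}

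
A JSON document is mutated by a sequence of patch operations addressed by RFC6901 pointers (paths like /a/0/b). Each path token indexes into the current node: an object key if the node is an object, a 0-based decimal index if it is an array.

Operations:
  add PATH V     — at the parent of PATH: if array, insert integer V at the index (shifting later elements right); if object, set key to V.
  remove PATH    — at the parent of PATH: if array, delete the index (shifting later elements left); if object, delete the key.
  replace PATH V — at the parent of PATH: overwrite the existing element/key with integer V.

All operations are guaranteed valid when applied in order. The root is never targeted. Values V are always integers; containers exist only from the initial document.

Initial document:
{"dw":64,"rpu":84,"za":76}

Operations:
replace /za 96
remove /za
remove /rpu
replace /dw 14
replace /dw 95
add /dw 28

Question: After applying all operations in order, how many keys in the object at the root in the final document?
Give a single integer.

After op 1 (replace /za 96): {"dw":64,"rpu":84,"za":96}
After op 2 (remove /za): {"dw":64,"rpu":84}
After op 3 (remove /rpu): {"dw":64}
After op 4 (replace /dw 14): {"dw":14}
After op 5 (replace /dw 95): {"dw":95}
After op 6 (add /dw 28): {"dw":28}
Size at the root: 1

Answer: 1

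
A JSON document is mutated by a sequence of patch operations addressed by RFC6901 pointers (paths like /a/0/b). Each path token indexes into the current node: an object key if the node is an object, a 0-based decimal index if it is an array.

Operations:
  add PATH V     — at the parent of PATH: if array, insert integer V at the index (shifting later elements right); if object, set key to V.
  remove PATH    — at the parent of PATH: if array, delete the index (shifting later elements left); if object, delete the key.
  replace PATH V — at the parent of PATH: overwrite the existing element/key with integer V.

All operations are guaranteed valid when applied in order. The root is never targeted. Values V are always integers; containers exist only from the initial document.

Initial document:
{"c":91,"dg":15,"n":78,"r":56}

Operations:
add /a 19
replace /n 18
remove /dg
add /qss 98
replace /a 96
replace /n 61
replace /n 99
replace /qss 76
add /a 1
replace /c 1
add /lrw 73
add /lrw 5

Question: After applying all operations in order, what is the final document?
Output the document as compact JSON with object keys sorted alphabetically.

Answer: {"a":1,"c":1,"lrw":5,"n":99,"qss":76,"r":56}

Derivation:
After op 1 (add /a 19): {"a":19,"c":91,"dg":15,"n":78,"r":56}
After op 2 (replace /n 18): {"a":19,"c":91,"dg":15,"n":18,"r":56}
After op 3 (remove /dg): {"a":19,"c":91,"n":18,"r":56}
After op 4 (add /qss 98): {"a":19,"c":91,"n":18,"qss":98,"r":56}
After op 5 (replace /a 96): {"a":96,"c":91,"n":18,"qss":98,"r":56}
After op 6 (replace /n 61): {"a":96,"c":91,"n":61,"qss":98,"r":56}
After op 7 (replace /n 99): {"a":96,"c":91,"n":99,"qss":98,"r":56}
After op 8 (replace /qss 76): {"a":96,"c":91,"n":99,"qss":76,"r":56}
After op 9 (add /a 1): {"a":1,"c":91,"n":99,"qss":76,"r":56}
After op 10 (replace /c 1): {"a":1,"c":1,"n":99,"qss":76,"r":56}
After op 11 (add /lrw 73): {"a":1,"c":1,"lrw":73,"n":99,"qss":76,"r":56}
After op 12 (add /lrw 5): {"a":1,"c":1,"lrw":5,"n":99,"qss":76,"r":56}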